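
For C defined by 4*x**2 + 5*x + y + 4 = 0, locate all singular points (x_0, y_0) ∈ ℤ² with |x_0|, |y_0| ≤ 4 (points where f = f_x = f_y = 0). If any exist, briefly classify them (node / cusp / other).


No singular points in the scanned grid; C is smooth there.

Compute partial derivatives:
  f_x = 8*x + 5.
  f_y = 1.
f_y = 1 is a nonzero constant, so f_y never vanishes: no point (x, y) can satisfy f = f_x = f_y = 0. In particular no (x, y) ∈ {−4, ..., 4}² is singular; the curve is smooth.


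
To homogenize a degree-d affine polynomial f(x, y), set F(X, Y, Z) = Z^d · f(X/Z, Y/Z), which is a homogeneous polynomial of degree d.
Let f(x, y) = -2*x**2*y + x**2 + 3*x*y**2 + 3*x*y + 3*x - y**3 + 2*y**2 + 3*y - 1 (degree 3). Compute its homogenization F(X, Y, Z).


F(X, Y, Z) = -2*X**2*Y + X**2*Z + 3*X*Y**2 + 3*X*Y*Z + 3*X*Z**2 - Y**3 + 2*Y**2*Z + 3*Y*Z**2 - Z**3

deg(f) = 3.
Substitute x = X/Z, y = Y/Z into f, then multiply by Z^3.
  monomial -2·x^2·y^1 ↦ -2·X^2·Y^1·Z^0.
  monomial 1·x^2·y^0 ↦ 1·X^2·Y^0·Z^1.
  monomial 3·x^1·y^2 ↦ 3·X^1·Y^2·Z^0.
  monomial 3·x^1·y^1 ↦ 3·X^1·Y^1·Z^1.
  monomial 3·x^1·y^0 ↦ 3·X^1·Y^0·Z^2.
  monomial -1·x^0·y^3 ↦ -1·X^0·Y^3·Z^0.
  monomial 2·x^0·y^2 ↦ 2·X^0·Y^2·Z^1.
  monomial 3·x^0·y^1 ↦ 3·X^0·Y^1·Z^2.
  monomial -1·x^0·y^0 ↦ -1·X^0·Y^0·Z^3.
Collecting: F(X, Y, Z) = -2*X**2*Y + X**2*Z + 3*X*Y**2 + 3*X*Y*Z + 3*X*Z**2 - Y**3 + 2*Y**2*Z + 3*Y*Z**2 - Z**3.


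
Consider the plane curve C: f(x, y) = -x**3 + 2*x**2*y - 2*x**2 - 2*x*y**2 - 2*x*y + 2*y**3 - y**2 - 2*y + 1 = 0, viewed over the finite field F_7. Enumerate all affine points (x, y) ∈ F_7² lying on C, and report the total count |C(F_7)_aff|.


Affine F_7-points: {(0, 1), (0, 4), (0, 6), (1, 4), (2, 3), (3, 6), (4, 3), (5, 2), (5, 3), (5, 4), (6, 0)}; count = 11.

For each of the 49 pairs (x, y) ∈ F_7², evaluate f(x, y) mod 7. Record the zeros.
  x = 0: [0↦1, 1↦0, 2↦2, 3↦5, 4↦0, 5↦6, 6↦0]  zeros at y ∈ {1, 4, 6}
  x = 1: [0↦5, 1↦2, 2↦5, 3↦5, 4↦0, 5↦2, 6↦2]  zeros at y ∈ {4}
  x = 2: [0↦6, 1↦5, 2↦6, 3↦0, 4↦6, 5↦1, 6↦4]  zeros at y ∈ {3}
  x = 3: [0↦5, 1↦3, 2↦6, 3↦5, 4↦5, 5↦4, 6↦0]  zeros at y ∈ {6}
  x = 4: [0↦3, 1↦4, 2↦6, 3↦0, 4↦5, 5↦5, 6↦5]  zeros at y ∈ {3}
  x = 5: [0↦1, 1↦2, 2↦0, 3↦0, 4↦0, 5↦5, 6↦6]  zeros at y ∈ {2, 3, 4}
  x = 6: [0↦0, 1↦5, 2↦3, 3↦6, 4↦5, 5↦5, 6↦4]  zeros at y ∈ {0}
Collecting zeros: affine points = {(0, 1), (0, 4), (0, 6), (1, 4), (2, 3), (3, 6), (4, 3), (5, 2), (5, 3), (5, 4), (6, 0)}.
Total count |C(F_7)_aff| = 11.


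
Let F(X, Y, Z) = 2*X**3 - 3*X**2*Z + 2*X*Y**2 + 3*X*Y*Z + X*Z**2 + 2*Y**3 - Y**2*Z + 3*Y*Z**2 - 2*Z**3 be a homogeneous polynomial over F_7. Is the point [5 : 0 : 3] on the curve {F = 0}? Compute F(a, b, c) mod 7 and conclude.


F(5,0,3) ≡ 2 (mod 7); P is NOT on the curve.

Evaluate F(5, 0, 3) term-by-term (mod 7).
  2*X**3 ↦ 2·125·1·1 = 250
  -3*X**2*Z ↦ -3·25·1·3 = -225
  2*X*Y**2 ↦ 2·5·0·1 = 0
  3*X*Y*Z ↦ 3·5·0·3 = 0
  X*Z**2 ↦ 1·5·1·9 = 45
  2*Y**3 ↦ 2·1·0·1 = 0
  -Y**2*Z ↦ -1·1·0·3 = 0
  3*Y*Z**2 ↦ 3·1·0·9 = 0
  -2*Z**3 ↦ -2·1·1·27 = -54
Sum: F(5, 0, 3) = (250) + (-225) + (0) + (0) + (45) + (0) + (0) + (0) + (-54) = 16.
Reducing mod 7: 16 ≡ 2 (mod 7).
Since F(a, b, c) ≡ 2 ≠ 0 (mod 7), P does NOT lie on the curve.


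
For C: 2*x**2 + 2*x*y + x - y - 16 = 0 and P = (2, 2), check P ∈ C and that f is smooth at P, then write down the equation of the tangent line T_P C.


Tangent line at P: 13*x + 3*y - 32 = 0.

Step 1: f(2, 2) = 0, so P lies on C.
Step 2: partial derivatives
  f_x(x, y) = 4*x + 2*y + 1, f_y(x, y) = 2*x - 1.
  f_x(P) = 13, f_y(P) = 3 (gradient nonzero, so P is smooth).
Step 3: tangent line at P: 13·(x − 2) + 3·(y − 2) = 0.
Expanding: 13*x + 3*y - 32 = 0.


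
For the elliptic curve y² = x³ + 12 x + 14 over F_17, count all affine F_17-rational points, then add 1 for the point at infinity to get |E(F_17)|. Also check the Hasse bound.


Affine points = {(3, 3), (3, 14), (6, 8), (6, 9), (7, 4), (7, 13), (9, 1), (9, 16), (11, 7), (11, 10), (12, 4), (12, 13), (13, 2), (13, 15), (14, 6), (14, 11), (15, 4), (15, 13), (16, 1), (16, 16)}; affine count = 20; |E(F_17)| = 21.

Discriminant check: Δ ∝ 4a³ + 27b² = 4·12³ + 27·14² = 4·1728 + 27·196 ≡ 15 (mod 17). Nonzero ⇒ E is nonsingular.
For each x ∈ F_17, compute rhs = x³ + 12·x + 14 mod 17, then count y ∈ F_17 with y² ≡ rhs.
  x = 0: rhs = 14, matching y values: none (0 points).
  x = 1: rhs = 10, matching y values: none (0 points).
  x = 2: rhs = 12, matching y values: none (0 points).
  x = 3: rhs = 9, matching y values: 3, 14 (2 points).
  x = 4: rhs = 7, matching y values: none (0 points).
  x = 5: rhs = 12, matching y values: none (0 points).
  x = 6: rhs = 13, matching y values: 8, 9 (2 points).
  x = 7: rhs = 16, matching y values: 4, 13 (2 points).
  x = 8: rhs = 10, matching y values: none (0 points).
  x = 9: rhs = 1, matching y values: 1, 16 (2 points).
  x = 10: rhs = 12, matching y values: none (0 points).
  x = 11: rhs = 15, matching y values: 7, 10 (2 points).
  x = 12: rhs = 16, matching y values: 4, 13 (2 points).
  x = 13: rhs = 4, matching y values: 2, 15 (2 points).
  x = 14: rhs = 2, matching y values: 6, 11 (2 points).
  x = 15: rhs = 16, matching y values: 4, 13 (2 points).
  x = 16: rhs = 1, matching y values: 1, 16 (2 points).
Total affine count: 20.
Full point count |E(F_17)| = 20 + 1 = 21.
Hasse bound: |21 − (17+1)| = |3| = 3 ≤ 2√17 ≈ 8.2462 ✓.


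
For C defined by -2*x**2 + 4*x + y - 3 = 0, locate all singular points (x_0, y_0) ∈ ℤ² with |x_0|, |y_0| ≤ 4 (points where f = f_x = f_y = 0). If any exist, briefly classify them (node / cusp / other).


No singular points in the scanned grid; C is smooth there.

Compute partial derivatives:
  f_x = 4 - 4*x.
  f_y = 1.
f_y = 1 is a nonzero constant, so f_y never vanishes: no point (x, y) can satisfy f = f_x = f_y = 0. In particular no (x, y) ∈ {−4, ..., 4}² is singular; the curve is smooth.


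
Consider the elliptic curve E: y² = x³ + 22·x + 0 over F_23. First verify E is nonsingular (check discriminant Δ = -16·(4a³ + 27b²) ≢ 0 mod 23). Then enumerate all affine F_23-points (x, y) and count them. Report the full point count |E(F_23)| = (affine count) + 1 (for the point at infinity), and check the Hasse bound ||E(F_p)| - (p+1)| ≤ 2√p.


Affine points = {(0, 0), (1, 0), (2, 11), (2, 12), (3, 1), (3, 22), (6, 7), (6, 16), (10, 1), (10, 22), (11, 3), (11, 20), (14, 4), (14, 19), (15, 5), (15, 18), (16, 3), (16, 20), (18, 8), (18, 15), (19, 3), (19, 20), (22, 0)}; affine count = 23; |E(F_23)| = 24.

Discriminant check: Δ ∝ 4a³ + 27b² = 4·22³ + 27·0² = 4·10648 + 27·0 ≡ 19 (mod 23). Nonzero ⇒ E is nonsingular.
For each x ∈ F_23, compute rhs = x³ + 22·x + 0 mod 23, then count y ∈ F_23 with y² ≡ rhs.
  x = 0: rhs = 0, matching y values: 0 (1 points).
  x = 1: rhs = 0, matching y values: 0 (1 points).
  x = 2: rhs = 6, matching y values: 11, 12 (2 points).
  x = 3: rhs = 1, matching y values: 1, 22 (2 points).
  x = 4: rhs = 14, matching y values: none (0 points).
  x = 5: rhs = 5, matching y values: none (0 points).
  x = 6: rhs = 3, matching y values: 7, 16 (2 points).
  x = 7: rhs = 14, matching y values: none (0 points).
  x = 8: rhs = 21, matching y values: none (0 points).
  x = 9: rhs = 7, matching y values: none (0 points).
  x = 10: rhs = 1, matching y values: 1, 22 (2 points).
  x = 11: rhs = 9, matching y values: 3, 20 (2 points).
  x = 12: rhs = 14, matching y values: none (0 points).
  x = 13: rhs = 22, matching y values: none (0 points).
  x = 14: rhs = 16, matching y values: 4, 19 (2 points).
  x = 15: rhs = 2, matching y values: 5, 18 (2 points).
  x = 16: rhs = 9, matching y values: 3, 20 (2 points).
  x = 17: rhs = 20, matching y values: none (0 points).
  x = 18: rhs = 18, matching y values: 8, 15 (2 points).
  x = 19: rhs = 9, matching y values: 3, 20 (2 points).
  x = 20: rhs = 22, matching y values: none (0 points).
  x = 21: rhs = 17, matching y values: none (0 points).
  x = 22: rhs = 0, matching y values: 0 (1 points).
Total affine count: 23.
Full point count |E(F_23)| = 23 + 1 = 24.
Hasse bound: |24 − (23+1)| = |0| = 0 ≤ 2√23 ≈ 9.5917 ✓.


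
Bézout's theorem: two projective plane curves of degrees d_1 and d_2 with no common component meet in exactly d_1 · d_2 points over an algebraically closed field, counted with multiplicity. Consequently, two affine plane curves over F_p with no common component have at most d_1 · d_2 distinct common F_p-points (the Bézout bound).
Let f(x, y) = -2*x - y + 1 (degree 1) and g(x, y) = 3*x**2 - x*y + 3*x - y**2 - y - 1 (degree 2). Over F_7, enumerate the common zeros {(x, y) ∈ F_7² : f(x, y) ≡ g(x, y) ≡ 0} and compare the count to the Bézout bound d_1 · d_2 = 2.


Common zeros: ∅; count = 0; Bézout bound = 2.

deg(f) = 1, deg(g) = 2, so Bézout bound = 2.
Scan x ∈ F_7. For each x, list the y ∈ F_7 with f(x, y) ≡ 0 and those with g(x, y) ≡ 0 (mod 7); the common zeros in that column are the intersection.
  x = 0: f ≡ 0 at y ∈ {1}; g ≡ 0 at y ∈ {2, 4}; common: ∅.
  x = 1: f ≡ 0 at y ∈ {6}; g ≡ 0 at y ∈ ∅; common: ∅.
  x = 2: f ≡ 0 at y ∈ {4}; g ≡ 0 at y ∈ {2}; common: ∅.
  x = 3: f ≡ 0 at y ∈ {2}; g ≡ 0 at y ∈ {0, 3}; common: ∅.
  x = 4: f ≡ 0 at y ∈ {0}; g ≡ 0 at y ∈ {3, 6}; common: ∅.
  x = 5: f ≡ 0 at y ∈ {5}; g ≡ 0 at y ∈ {4}; common: ∅.
  x = 6: f ≡ 0 at y ∈ {3}; g ≡ 0 at y ∈ ∅; common: ∅.
Collecting: common zeros = ∅, so the count is 0.
Comparison with the Bézout bound: 0 ≤ 2 = deg(f)·deg(g), as expected for curves with no common component (the affine F_7-count falls short of the bound because intersections may lie at infinity, over extension fields, or carry multiplicity).


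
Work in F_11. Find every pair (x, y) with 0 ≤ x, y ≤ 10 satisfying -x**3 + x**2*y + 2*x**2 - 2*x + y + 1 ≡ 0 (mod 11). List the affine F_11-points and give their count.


Affine F_11-points: {(0, 10), (1, 0), (2, 5), (3, 8), (4, 1), (5, 10), (6, 3), (7, 10), (8, 8), (9, 9), (10, 8)}; count = 11.

For each of the 121 pairs (x, y) ∈ F_11², evaluate f(x, y) mod 11. Record the zeros.
  x = 0: [0↦1, 1↦2, 2↦3, 3↦4, 4↦5, 5↦6, 6↦7, 7↦8, 8↦9, 9↦10, 10↦0]  zeros at y ∈ {10}
  x = 1: [0↦0, 1↦2, 2↦4, 3↦6, 4↦8, 5↦10, 6↦1, 7↦3, 8↦5, 9↦7, 10↦9]  zeros at y ∈ {0}
  x = 2: [0↦8, 1↦2, 2↦7, 3↦1, 4↦6, 5↦0, 6↦5, 7↦10, 8↦4, 9↦9, 10↦3]  zeros at y ∈ {5}
  x = 3: [0↦8, 1↦7, 2↦6, 3↦5, 4↦4, 5↦3, 6↦2, 7↦1, 8↦0, 9↦10, 10↦9]  zeros at y ∈ {8}
  x = 4: [0↦5, 1↦0, 2↦6, 3↦1, 4↦7, 5↦2, 6↦8, 7↦3, 8↦9, 9↦4, 10↦10]  zeros at y ∈ {1}
  x = 5: [0↦4, 1↦8, 2↦1, 3↦5, 4↦9, 5↦2, 6↦6, 7↦10, 8↦3, 9↦7, 10↦0]  zeros at y ∈ {10}
  x = 6: [0↦10, 1↦3, 2↦7, 3↦0, 4↦4, 5↦8, 6↦1, 7↦5, 8↦9, 9↦2, 10↦6]  zeros at y ∈ {3}
  x = 7: [0↦6, 1↦1, 2↦7, 3↦2, 4↦8, 5↦3, 6↦9, 7↦4, 8↦10, 9↦5, 10↦0]  zeros at y ∈ {10}
  x = 8: [0↦8, 1↦7, 2↦6, 3↦5, 4↦4, 5↦3, 6↦2, 7↦1, 8↦0, 9↦10, 10↦9]  zeros at y ∈ {8}
  x = 9: [0↦10, 1↦4, 2↦9, 3↦3, 4↦8, 5↦2, 6↦7, 7↦1, 8↦6, 9↦0, 10↦5]  zeros at y ∈ {9}
  x = 10: [0↦6, 1↦8, 2↦10, 3↦1, 4↦3, 5↦5, 6↦7, 7↦9, 8↦0, 9↦2, 10↦4]  zeros at y ∈ {8}
Collecting zeros: affine points = {(0, 10), (1, 0), (2, 5), (3, 8), (4, 1), (5, 10), (6, 3), (7, 10), (8, 8), (9, 9), (10, 8)}.
Total count |C(F_11)_aff| = 11.


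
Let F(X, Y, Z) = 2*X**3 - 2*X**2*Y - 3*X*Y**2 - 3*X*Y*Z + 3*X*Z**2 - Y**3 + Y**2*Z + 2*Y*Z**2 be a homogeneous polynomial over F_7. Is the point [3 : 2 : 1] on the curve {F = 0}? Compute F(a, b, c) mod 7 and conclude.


F(3,2,1) ≡ 1 (mod 7); P is NOT on the curve.

Evaluate F(3, 2, 1) term-by-term (mod 7).
  2*X**3 ↦ 2·27·1·1 = 54
  -2*X**2*Y ↦ -2·9·2·1 = -36
  -3*X*Y**2 ↦ -3·3·4·1 = -36
  -3*X*Y*Z ↦ -3·3·2·1 = -18
  3*X*Z**2 ↦ 3·3·1·1 = 9
  -Y**3 ↦ -1·1·8·1 = -8
  Y**2*Z ↦ 1·1·4·1 = 4
  2*Y*Z**2 ↦ 2·1·2·1 = 4
Sum: F(3, 2, 1) = (54) + (-36) + (-36) + (-18) + (9) + (-8) + (4) + (4) = -27.
Reducing mod 7: -27 ≡ 1 (mod 7).
Since F(a, b, c) ≡ 1 ≠ 0 (mod 7), P does NOT lie on the curve.


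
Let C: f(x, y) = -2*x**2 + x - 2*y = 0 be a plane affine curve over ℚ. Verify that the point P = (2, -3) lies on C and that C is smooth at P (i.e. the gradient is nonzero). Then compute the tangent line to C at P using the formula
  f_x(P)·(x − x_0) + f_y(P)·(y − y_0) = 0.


Tangent line at P: -7*x - 2*y + 8 = 0.

Step 1: f(2, -3) = 0, so P lies on C.
Step 2: partial derivatives
  f_x(x, y) = 1 - 4*x, f_y(x, y) = -2.
  f_x(P) = -7, f_y(P) = -2 (gradient nonzero, so P is smooth).
Step 3: tangent line at P: -7·(x − 2) + -2·(y − -3) = 0.
Expanding: -7*x - 2*y + 8 = 0.


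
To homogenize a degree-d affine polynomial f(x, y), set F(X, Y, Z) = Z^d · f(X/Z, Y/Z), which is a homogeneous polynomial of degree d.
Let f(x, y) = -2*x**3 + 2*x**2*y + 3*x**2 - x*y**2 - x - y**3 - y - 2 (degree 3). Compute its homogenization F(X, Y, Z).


F(X, Y, Z) = -2*X**3 + 2*X**2*Y + 3*X**2*Z - X*Y**2 - X*Z**2 - Y**3 - Y*Z**2 - 2*Z**3

deg(f) = 3.
Substitute x = X/Z, y = Y/Z into f, then multiply by Z^3.
  monomial -2·x^3·y^0 ↦ -2·X^3·Y^0·Z^0.
  monomial 2·x^2·y^1 ↦ 2·X^2·Y^1·Z^0.
  monomial 3·x^2·y^0 ↦ 3·X^2·Y^0·Z^1.
  monomial -1·x^1·y^2 ↦ -1·X^1·Y^2·Z^0.
  monomial -1·x^1·y^0 ↦ -1·X^1·Y^0·Z^2.
  monomial -1·x^0·y^3 ↦ -1·X^0·Y^3·Z^0.
  monomial -1·x^0·y^1 ↦ -1·X^0·Y^1·Z^2.
  monomial -2·x^0·y^0 ↦ -2·X^0·Y^0·Z^3.
Collecting: F(X, Y, Z) = -2*X**3 + 2*X**2*Y + 3*X**2*Z - X*Y**2 - X*Z**2 - Y**3 - Y*Z**2 - 2*Z**3.


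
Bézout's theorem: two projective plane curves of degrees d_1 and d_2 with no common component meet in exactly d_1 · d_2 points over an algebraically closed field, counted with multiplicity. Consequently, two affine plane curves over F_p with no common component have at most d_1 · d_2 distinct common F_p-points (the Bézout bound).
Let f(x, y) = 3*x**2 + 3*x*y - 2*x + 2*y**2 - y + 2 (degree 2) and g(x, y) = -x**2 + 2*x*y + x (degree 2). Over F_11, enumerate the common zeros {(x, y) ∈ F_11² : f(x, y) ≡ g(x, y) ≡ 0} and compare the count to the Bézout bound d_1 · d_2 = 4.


Common zeros: {(3, 1), (9, 4)}; count = 2; Bézout bound = 4.

deg(f) = 2, deg(g) = 2, so Bézout bound = 4.
Scan x ∈ F_11. For each x, list the y ∈ F_11 with f(x, y) ≡ 0 and those with g(x, y) ≡ 0 (mod 11); the common zeros in that column are the intersection.
  x = 0: f ≡ 0 at y ∈ ∅; g ≡ 0 at y ∈ {0, 1, 2, 3, 4, 5, 6, 7, 8, 9, 10}; common: ∅.
  x = 1: f ≡ 0 at y ∈ ∅; g ≡ 0 at y ∈ {0}; common: ∅.
  x = 2: f ≡ 0 at y ∈ {7}; g ≡ 0 at y ∈ {6}; common: ∅.
  x = 3: f ≡ 0 at y ∈ {1, 6}; g ≡ 0 at y ∈ {1}; common: {1}.
  x = 4: f ≡ 0 at y ∈ {1, 10}; g ≡ 0 at y ∈ {7}; common: ∅.
  x = 5: f ≡ 0 at y ∈ {5, 10}; g ≡ 0 at y ∈ {2}; common: ∅.
  x = 6: f ≡ 0 at y ∈ {4}; g ≡ 0 at y ∈ {8}; common: ∅.
  x = 7: f ≡ 0 at y ∈ ∅; g ≡ 0 at y ∈ {3}; common: ∅.
  x = 8: f ≡ 0 at y ∈ ∅; g ≡ 0 at y ∈ {9}; common: ∅.
  x = 9: f ≡ 0 at y ∈ {4, 5}; g ≡ 0 at y ∈ {4}; common: {4}.
  x = 10: f ≡ 0 at y ∈ {6, 7}; g ≡ 0 at y ∈ {10}; common: ∅.
Collecting: common zeros = {(3, 1), (9, 4)}, so the count is 2.
Comparison with the Bézout bound: 2 ≤ 4 = deg(f)·deg(g), as expected for curves with no common component (the affine F_11-count falls short of the bound because intersections may lie at infinity, over extension fields, or carry multiplicity).


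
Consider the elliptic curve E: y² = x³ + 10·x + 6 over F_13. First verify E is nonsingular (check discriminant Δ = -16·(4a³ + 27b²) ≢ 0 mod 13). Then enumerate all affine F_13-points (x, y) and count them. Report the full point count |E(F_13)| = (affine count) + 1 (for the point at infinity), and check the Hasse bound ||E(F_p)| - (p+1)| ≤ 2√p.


Affine points = {(1, 2), (1, 11), (5, 5), (5, 8), (6, 3), (6, 10), (7, 4), (7, 9), (8, 0), (10, 1), (10, 12), (11, 2), (11, 11)}; affine count = 13; |E(F_13)| = 14.

Discriminant check: Δ ∝ 4a³ + 27b² = 4·10³ + 27·6² = 4·1000 + 27·36 ≡ 6 (mod 13). Nonzero ⇒ E is nonsingular.
For each x ∈ F_13, compute rhs = x³ + 10·x + 6 mod 13, then count y ∈ F_13 with y² ≡ rhs.
  x = 0: rhs = 6, matching y values: none (0 points).
  x = 1: rhs = 4, matching y values: 2, 11 (2 points).
  x = 2: rhs = 8, matching y values: none (0 points).
  x = 3: rhs = 11, matching y values: none (0 points).
  x = 4: rhs = 6, matching y values: none (0 points).
  x = 5: rhs = 12, matching y values: 5, 8 (2 points).
  x = 6: rhs = 9, matching y values: 3, 10 (2 points).
  x = 7: rhs = 3, matching y values: 4, 9 (2 points).
  x = 8: rhs = 0, matching y values: 0 (1 points).
  x = 9: rhs = 6, matching y values: none (0 points).
  x = 10: rhs = 1, matching y values: 1, 12 (2 points).
  x = 11: rhs = 4, matching y values: 2, 11 (2 points).
  x = 12: rhs = 8, matching y values: none (0 points).
Total affine count: 13.
Full point count |E(F_13)| = 13 + 1 = 14.
Hasse bound: |14 − (13+1)| = |0| = 0 ≤ 2√13 ≈ 7.2111 ✓.


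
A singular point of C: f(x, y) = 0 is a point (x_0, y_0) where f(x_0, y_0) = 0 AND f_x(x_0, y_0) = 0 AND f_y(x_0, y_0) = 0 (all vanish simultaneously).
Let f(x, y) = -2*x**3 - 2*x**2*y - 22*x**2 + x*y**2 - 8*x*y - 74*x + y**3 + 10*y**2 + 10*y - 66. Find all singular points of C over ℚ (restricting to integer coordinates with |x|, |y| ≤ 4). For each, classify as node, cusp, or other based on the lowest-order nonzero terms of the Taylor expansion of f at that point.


Singular points: {(-3, -2)}; classification: cusp.

Compute partial derivatives:
  f_x = -6*x**2 - 4*x*y - 44*x + y**2 - 8*y - 74.
  f_y = -2*x**2 + 2*x*y - 8*x + 3*y**2 + 20*y + 10.
Scan x_0 ∈ {−4, ..., 4}. For each x_0, f_y(x_0, y) is a polynomial in y; find its integer roots y ∈ {−4, ..., 4}, then test f_x and f at those candidates.
  x = -4: f_y(-4, y) = 3*y**2 + 12*y + 10; no integer root y with |y| ≤ 4.
  x = -3: f_y(-3, y) = 3*y**2 + 14*y + 16; vanishes at y ∈ {-2}. (-3, -2): f_x = 0, f = 0 — SINGULAR.
  x = -2: f_y(-2, y) = 3*y**2 + 16*y + 18; no integer root y with |y| ≤ 4.
  x = -1: f_y(-1, y) = 3*y**2 + 18*y + 16; no integer root y with |y| ≤ 4.
  x = 0: f_y(0, y) = 3*y**2 + 20*y + 10; no integer root y with |y| ≤ 4.
  x = 1: f_y(1, y) = 3*y**2 + 22*y; vanishes at y ∈ {0}. (1, 0): f_x = -124 ≠ 0.
  x = 2: f_y(2, y) = 3*y**2 + 24*y - 14; no integer root y with |y| ≤ 4.
  x = 3: f_y(3, y) = 3*y**2 + 26*y - 32; no integer root y with |y| ≤ 4.
  x = 4: f_y(4, y) = 3*y**2 + 28*y - 54; no integer root y with |y| ≤ 4.
Only singular point on the grid: (-3, -2).
Classify: substitute x = -3 + u, y = -2 + v and expand: f = -2*u**3 - 2*u**2*v + u*v**2 + v**3 + v**2.
No constant or linear terms (consistent with a singular point). Quadratic part: v**2. Cubic part: -2*u**3 - 2*u**2*v + u*v**2 + v**3.
The quadratic part v**2 is a perfect square, so there is a single (double) tangent line v = 0, i.e. y = -2. Restricting the cubic part to that line (v = 0) leaves -2*u**3 ≠ 0, so f is not divisible by v and the branch is v² ≈ 2*u**3 to lowest order — this is a cusp.
Classification: cusp.


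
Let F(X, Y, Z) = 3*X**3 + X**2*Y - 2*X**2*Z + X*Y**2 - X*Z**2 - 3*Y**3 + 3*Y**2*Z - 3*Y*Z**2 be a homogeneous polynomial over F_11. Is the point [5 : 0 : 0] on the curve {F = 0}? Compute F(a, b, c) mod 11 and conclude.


F(5,0,0) ≡ 1 (mod 11); P is NOT on the curve.

Evaluate F(5, 0, 0) term-by-term (mod 11).
  3*X**3 ↦ 3·125·1·1 = 375
  X**2*Y ↦ 1·25·0·1 = 0
  -2*X**2*Z ↦ -2·25·1·0 = 0
  X*Y**2 ↦ 1·5·0·1 = 0
  -X*Z**2 ↦ -1·5·1·0 = 0
  -3*Y**3 ↦ -3·1·0·1 = 0
  3*Y**2*Z ↦ 3·1·0·0 = 0
  -3*Y*Z**2 ↦ -3·1·0·0 = 0
Sum: F(5, 0, 0) = (375) + (0) + (0) + (0) + (0) + (0) + (0) + (0) = 375.
Reducing mod 11: 375 ≡ 1 (mod 11).
Since F(a, b, c) ≡ 1 ≠ 0 (mod 11), P does NOT lie on the curve.


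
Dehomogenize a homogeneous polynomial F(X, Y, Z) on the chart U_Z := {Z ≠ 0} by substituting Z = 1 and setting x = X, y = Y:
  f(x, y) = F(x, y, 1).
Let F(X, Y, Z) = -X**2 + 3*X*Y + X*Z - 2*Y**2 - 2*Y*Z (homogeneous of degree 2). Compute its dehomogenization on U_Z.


f(x, y) = -x**2 + 3*x*y + x - 2*y**2 - 2*y

On U_Z we set Z = 1. Each monomial c·X^i·Y^j·Z^k in F becomes c·x^i·y^j·1^k = c·x^i·y^j.
Substituting Z = 1: F(X, Y, 1) = -x**2 + 3*x*y + x - 2*y**2 - 2*y.
Note: deg(f) ≤ deg(F) = 2; strict inequality happens when F is divisible by Z (lost terms).


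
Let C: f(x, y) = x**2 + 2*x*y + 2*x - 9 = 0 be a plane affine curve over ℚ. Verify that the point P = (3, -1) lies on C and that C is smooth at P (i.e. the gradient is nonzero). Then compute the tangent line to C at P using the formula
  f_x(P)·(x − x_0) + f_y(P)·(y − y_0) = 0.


Tangent line at P: 6*x + 6*y - 12 = 0.

Step 1: f(3, -1) = 0, so P lies on C.
Step 2: partial derivatives
  f_x(x, y) = 2*x + 2*y + 2, f_y(x, y) = 2*x.
  f_x(P) = 6, f_y(P) = 6 (gradient nonzero, so P is smooth).
Step 3: tangent line at P: 6·(x − 3) + 6·(y − -1) = 0.
Expanding: 6*x + 6*y - 12 = 0.


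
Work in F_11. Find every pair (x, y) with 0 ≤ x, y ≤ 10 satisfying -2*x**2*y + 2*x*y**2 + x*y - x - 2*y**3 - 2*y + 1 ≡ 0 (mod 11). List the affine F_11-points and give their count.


Affine F_11-points: {(1, 0), (3, 5), (5, 10), (6, 10), (9, 5)}; count = 5.

For each of the 121 pairs (x, y) ∈ F_11², evaluate f(x, y) mod 11. Record the zeros.
  x = 0: [0↦1, 1↦8, 2↦3, 3↦7, 4↦8, 5↦5, 6↦8, 7↦5, 8↦6, 9↦10, 10↦5]  zeros at y ∈ ∅
  x = 1: [0↦0, 1↦8, 2↦8, 3↦10, 4↦2, 5↦5, 6↦7, 7↦7, 8↦4, 9↦8, 10↦7]  zeros at y ∈ {0}
  x = 2: [0↦10, 1↦4, 2↦5, 3↦1, 4↦2, 5↦7, 6↦4, 7↦3, 8↦3, 9↦3, 10↦2]  zeros at y ∈ ∅
  x = 3: [0↦9, 1↦7, 2↦5, 3↦2, 4↦8, 5↦0, 6↦10, 7↦4, 8↦3, 9↦6, 10↦1]  zeros at y ∈ {5}
  x = 4: [0↦8, 1↦6, 2↦8, 3↦2, 4↦9, 5↦6, 6↦3, 7↦10, 8↦4, 9↦6, 10↦4]  zeros at y ∈ ∅
  x = 5: [0↦7, 1↦1, 2↦3, 3↦1, 4↦5, 5↦3, 6↦5, 7↦10, 8↦6, 9↦3, 10↦0]  zeros at y ∈ {10}
  x = 6: [0↦6, 1↦3, 2↦1, 3↦10, 4↦7, 5↦2, 6↦5, 7↦4, 8↦9, 9↦8, 10↦0]  zeros at y ∈ {10}
  x = 7: [0↦5, 1↦1, 2↦2, 3↦7, 4↦4, 5↦3, 6↦3, 7↦3, 8↦2, 9↦10, 10↦4]  zeros at y ∈ ∅
  x = 8: [0↦4, 1↦6, 2↦6, 3↦3, 4↦7, 5↦6, 6↦10, 7↦7, 8↦7, 9↦9, 10↦1]  zeros at y ∈ ∅
  x = 9: [0↦3, 1↦7, 2↦2, 3↦9, 4↦5, 5↦0, 6↦4, 7↦5, 8↦2, 9↦5, 10↦2]  zeros at y ∈ {5}
  x = 10: [0↦2, 1↦4, 2↦1, 3↦3, 4↦9, 5↦7, 6↦7, 7↦8, 8↦9, 9↦9, 10↦7]  zeros at y ∈ ∅
Collecting zeros: affine points = {(1, 0), (3, 5), (5, 10), (6, 10), (9, 5)}.
Total count |C(F_11)_aff| = 5.


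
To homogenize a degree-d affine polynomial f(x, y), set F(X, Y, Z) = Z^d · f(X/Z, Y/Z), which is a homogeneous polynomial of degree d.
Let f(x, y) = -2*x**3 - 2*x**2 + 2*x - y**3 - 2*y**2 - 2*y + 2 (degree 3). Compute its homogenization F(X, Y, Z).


F(X, Y, Z) = -2*X**3 - 2*X**2*Z + 2*X*Z**2 - Y**3 - 2*Y**2*Z - 2*Y*Z**2 + 2*Z**3

deg(f) = 3.
Substitute x = X/Z, y = Y/Z into f, then multiply by Z^3.
  monomial -2·x^3·y^0 ↦ -2·X^3·Y^0·Z^0.
  monomial -2·x^2·y^0 ↦ -2·X^2·Y^0·Z^1.
  monomial 2·x^1·y^0 ↦ 2·X^1·Y^0·Z^2.
  monomial -1·x^0·y^3 ↦ -1·X^0·Y^3·Z^0.
  monomial -2·x^0·y^2 ↦ -2·X^0·Y^2·Z^1.
  monomial -2·x^0·y^1 ↦ -2·X^0·Y^1·Z^2.
  monomial 2·x^0·y^0 ↦ 2·X^0·Y^0·Z^3.
Collecting: F(X, Y, Z) = -2*X**3 - 2*X**2*Z + 2*X*Z**2 - Y**3 - 2*Y**2*Z - 2*Y*Z**2 + 2*Z**3.


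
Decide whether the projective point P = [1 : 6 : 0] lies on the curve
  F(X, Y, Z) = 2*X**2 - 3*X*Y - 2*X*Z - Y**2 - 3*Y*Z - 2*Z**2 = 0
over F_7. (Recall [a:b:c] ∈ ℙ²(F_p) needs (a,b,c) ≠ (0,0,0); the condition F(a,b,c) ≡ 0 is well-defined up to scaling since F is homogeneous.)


F(1,6,0) ≡ 4 (mod 7); P is NOT on the curve.

Evaluate F(1, 6, 0) term-by-term (mod 7).
  2*X**2 ↦ 2·1·1·1 = 2
  -3*X*Y ↦ -3·1·6·1 = -18
  -2*X*Z ↦ -2·1·1·0 = 0
  -Y**2 ↦ -1·1·36·1 = -36
  -3*Y*Z ↦ -3·1·6·0 = 0
  -2*Z**2 ↦ -2·1·1·0 = 0
Sum: F(1, 6, 0) = (2) + (-18) + (0) + (-36) + (0) + (0) = -52.
Reducing mod 7: -52 ≡ 4 (mod 7).
Since F(a, b, c) ≡ 4 ≠ 0 (mod 7), P does NOT lie on the curve.


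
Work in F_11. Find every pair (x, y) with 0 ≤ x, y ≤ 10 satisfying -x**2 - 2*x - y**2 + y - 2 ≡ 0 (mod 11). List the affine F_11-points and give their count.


Affine F_11-points: {(0, 5), (0, 7), (1, 3), (1, 9), (2, 4), (2, 8), (7, 4), (7, 8), (8, 3), (8, 9), (9, 5), (9, 7)}; count = 12.

For each of the 121 pairs (x, y) ∈ F_11², evaluate f(x, y) mod 11. Record the zeros.
  x = 0: [0↦9, 1↦9, 2↦7, 3↦3, 4↦8, 5↦0, 6↦1, 7↦0, 8↦8, 9↦3, 10↦7]  zeros at y ∈ {5, 7}
  x = 1: [0↦6, 1↦6, 2↦4, 3↦0, 4↦5, 5↦8, 6↦9, 7↦8, 8↦5, 9↦0, 10↦4]  zeros at y ∈ {3, 9}
  x = 2: [0↦1, 1↦1, 2↦10, 3↦6, 4↦0, 5↦3, 6↦4, 7↦3, 8↦0, 9↦6, 10↦10]  zeros at y ∈ {4, 8}
  x = 3: [0↦5, 1↦5, 2↦3, 3↦10, 4↦4, 5↦7, 6↦8, 7↦7, 8↦4, 9↦10, 10↦3]  zeros at y ∈ ∅
  x = 4: [0↦7, 1↦7, 2↦5, 3↦1, 4↦6, 5↦9, 6↦10, 7↦9, 8↦6, 9↦1, 10↦5]  zeros at y ∈ ∅
  x = 5: [0↦7, 1↦7, 2↦5, 3↦1, 4↦6, 5↦9, 6↦10, 7↦9, 8↦6, 9↦1, 10↦5]  zeros at y ∈ ∅
  x = 6: [0↦5, 1↦5, 2↦3, 3↦10, 4↦4, 5↦7, 6↦8, 7↦7, 8↦4, 9↦10, 10↦3]  zeros at y ∈ ∅
  x = 7: [0↦1, 1↦1, 2↦10, 3↦6, 4↦0, 5↦3, 6↦4, 7↦3, 8↦0, 9↦6, 10↦10]  zeros at y ∈ {4, 8}
  x = 8: [0↦6, 1↦6, 2↦4, 3↦0, 4↦5, 5↦8, 6↦9, 7↦8, 8↦5, 9↦0, 10↦4]  zeros at y ∈ {3, 9}
  x = 9: [0↦9, 1↦9, 2↦7, 3↦3, 4↦8, 5↦0, 6↦1, 7↦0, 8↦8, 9↦3, 10↦7]  zeros at y ∈ {5, 7}
  x = 10: [0↦10, 1↦10, 2↦8, 3↦4, 4↦9, 5↦1, 6↦2, 7↦1, 8↦9, 9↦4, 10↦8]  zeros at y ∈ ∅
Collecting zeros: affine points = {(0, 5), (0, 7), (1, 3), (1, 9), (2, 4), (2, 8), (7, 4), (7, 8), (8, 3), (8, 9), (9, 5), (9, 7)}.
Total count |C(F_11)_aff| = 12.


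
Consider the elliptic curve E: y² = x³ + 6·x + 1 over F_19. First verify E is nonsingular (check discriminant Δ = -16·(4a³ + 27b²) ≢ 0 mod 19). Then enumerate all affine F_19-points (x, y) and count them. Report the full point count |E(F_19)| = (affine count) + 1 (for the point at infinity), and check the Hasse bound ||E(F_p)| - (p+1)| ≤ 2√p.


Affine points = {(0, 1), (0, 18), (5, 2), (5, 17), (6, 5), (6, 14), (7, 5), (7, 14), (9, 9), (9, 10), (10, 4), (10, 15), (11, 7), (11, 12), (14, 6), (14, 13), (17, 0)}; affine count = 17; |E(F_19)| = 18.

Discriminant check: Δ ∝ 4a³ + 27b² = 4·6³ + 27·1² = 4·216 + 27·1 ≡ 17 (mod 19). Nonzero ⇒ E is nonsingular.
For each x ∈ F_19, compute rhs = x³ + 6·x + 1 mod 19, then count y ∈ F_19 with y² ≡ rhs.
  x = 0: rhs = 1, matching y values: 1, 18 (2 points).
  x = 1: rhs = 8, matching y values: none (0 points).
  x = 2: rhs = 2, matching y values: none (0 points).
  x = 3: rhs = 8, matching y values: none (0 points).
  x = 4: rhs = 13, matching y values: none (0 points).
  x = 5: rhs = 4, matching y values: 2, 17 (2 points).
  x = 6: rhs = 6, matching y values: 5, 14 (2 points).
  x = 7: rhs = 6, matching y values: 5, 14 (2 points).
  x = 8: rhs = 10, matching y values: none (0 points).
  x = 9: rhs = 5, matching y values: 9, 10 (2 points).
  x = 10: rhs = 16, matching y values: 4, 15 (2 points).
  x = 11: rhs = 11, matching y values: 7, 12 (2 points).
  x = 12: rhs = 15, matching y values: none (0 points).
  x = 13: rhs = 15, matching y values: none (0 points).
  x = 14: rhs = 17, matching y values: 6, 13 (2 points).
  x = 15: rhs = 8, matching y values: none (0 points).
  x = 16: rhs = 13, matching y values: none (0 points).
  x = 17: rhs = 0, matching y values: 0 (1 points).
  x = 18: rhs = 13, matching y values: none (0 points).
Total affine count: 17.
Full point count |E(F_19)| = 17 + 1 = 18.
Hasse bound: |18 − (19+1)| = |-2| = 2 ≤ 2√19 ≈ 8.7178 ✓.


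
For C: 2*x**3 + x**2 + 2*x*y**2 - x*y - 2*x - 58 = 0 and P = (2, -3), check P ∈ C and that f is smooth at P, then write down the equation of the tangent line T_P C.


Tangent line at P: 47*x - 26*y - 172 = 0.

Step 1: f(2, -3) = 0, so P lies on C.
Step 2: partial derivatives
  f_x(x, y) = 6*x**2 + 2*x + 2*y**2 - y - 2, f_y(x, y) = 4*x*y - x.
  f_x(P) = 47, f_y(P) = -26 (gradient nonzero, so P is smooth).
Step 3: tangent line at P: 47·(x − 2) + -26·(y − -3) = 0.
Expanding: 47*x - 26*y - 172 = 0.


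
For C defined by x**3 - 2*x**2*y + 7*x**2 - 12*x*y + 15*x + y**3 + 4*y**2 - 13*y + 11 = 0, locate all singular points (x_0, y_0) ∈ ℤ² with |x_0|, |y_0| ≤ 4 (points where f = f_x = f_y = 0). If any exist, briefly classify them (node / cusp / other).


Singular points: {(-3, -1)}; classification: cusp.

Compute partial derivatives:
  f_x = 3*x**2 - 4*x*y + 14*x - 12*y + 15.
  f_y = -2*x**2 - 12*x + 3*y**2 + 8*y - 13.
Scan x_0 ∈ {−4, ..., 4}. For each x_0, f_y(x_0, y) is a polynomial in y; find its integer roots y ∈ {−4, ..., 4}, then test f_x and f at those candidates.
  x = -4: f_y(-4, y) = 3*y**2 + 8*y + 3; no integer root y with |y| ≤ 4.
  x = -3: f_y(-3, y) = 3*y**2 + 8*y + 5; vanishes at y ∈ {-1}. (-3, -1): f_x = 0, f = 0 — SINGULAR.
  x = -2: f_y(-2, y) = 3*y**2 + 8*y + 3; no integer root y with |y| ≤ 4.
  x = -1: f_y(-1, y) = 3*y**2 + 8*y - 3; vanishes at y ∈ {-3}. (-1, -3): f_x = 28 ≠ 0.
  x = 0: f_y(0, y) = 3*y**2 + 8*y - 13; no integer root y with |y| ≤ 4.
  x = 1: f_y(1, y) = 3*y**2 + 8*y - 27; no integer root y with |y| ≤ 4.
  x = 2: f_y(2, y) = 3*y**2 + 8*y - 45; no integer root y with |y| ≤ 4.
  x = 3: f_y(3, y) = 3*y**2 + 8*y - 67; no integer root y with |y| ≤ 4.
  x = 4: f_y(4, y) = 3*y**2 + 8*y - 93; no integer root y with |y| ≤ 4.
Only singular point on the grid: (-3, -1).
Classify: substitute x = -3 + u, y = -1 + v and expand: f = u**3 - 2*u**2*v + v**3 + v**2.
No constant or linear terms (consistent with a singular point). Quadratic part: v**2. Cubic part: u**3 - 2*u**2*v + v**3.
The quadratic part v**2 is a perfect square, so there is a single (double) tangent line v = 0, i.e. y = -1. Restricting the cubic part to that line (v = 0) leaves u**3 ≠ 0, so f is not divisible by v and the branch is v² ≈ -u**3 to lowest order — this is a cusp.
Classification: cusp.


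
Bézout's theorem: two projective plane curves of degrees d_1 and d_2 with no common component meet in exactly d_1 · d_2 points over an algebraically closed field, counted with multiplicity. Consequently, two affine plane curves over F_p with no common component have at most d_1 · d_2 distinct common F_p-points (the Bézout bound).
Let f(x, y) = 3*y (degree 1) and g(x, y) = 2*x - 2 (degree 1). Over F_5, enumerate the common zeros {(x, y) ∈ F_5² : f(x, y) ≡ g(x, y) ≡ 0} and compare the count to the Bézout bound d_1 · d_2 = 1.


Common zeros: {(1, 0)}; count = 1; Bézout bound = 1.

deg(f) = 1, deg(g) = 1, so Bézout bound = 1.
Scan x ∈ F_5. For each x, list the y ∈ F_5 with f(x, y) ≡ 0 and those with g(x, y) ≡ 0 (mod 5); the common zeros in that column are the intersection.
  x = 0: f ≡ 0 at y ∈ {0}; g ≡ 0 at y ∈ ∅; common: ∅.
  x = 1: f ≡ 0 at y ∈ {0}; g ≡ 0 at y ∈ {0, 1, 2, 3, 4}; common: {0}.
  x = 2: f ≡ 0 at y ∈ {0}; g ≡ 0 at y ∈ ∅; common: ∅.
  x = 3: f ≡ 0 at y ∈ {0}; g ≡ 0 at y ∈ ∅; common: ∅.
  x = 4: f ≡ 0 at y ∈ {0}; g ≡ 0 at y ∈ ∅; common: ∅.
Collecting: common zeros = {(1, 0)}, so the count is 1.
Comparison with the Bézout bound: 1 ≤ 1 = deg(f)·deg(g), as expected for curves with no common component (the bound is attained).


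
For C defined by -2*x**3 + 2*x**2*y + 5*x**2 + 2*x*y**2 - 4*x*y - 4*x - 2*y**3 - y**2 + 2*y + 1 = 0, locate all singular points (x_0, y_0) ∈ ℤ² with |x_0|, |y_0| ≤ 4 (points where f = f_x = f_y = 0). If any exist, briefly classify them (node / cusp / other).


Singular points: {(1, 0)}; classification: node.

Compute partial derivatives:
  f_x = -6*x**2 + 4*x*y + 10*x + 2*y**2 - 4*y - 4.
  f_y = 2*x**2 + 4*x*y - 4*x - 6*y**2 - 2*y + 2.
Scan x_0 ∈ {−4, ..., 4}. For each x_0, f_y(x_0, y) is a polynomial in y; find its integer roots y ∈ {−4, ..., 4}, then test f_x and f at those candidates.
  x = -4: f_y(-4, y) = -6*y**2 - 18*y + 50; no integer root y with |y| ≤ 4.
  x = -3: f_y(-3, y) = -6*y**2 - 14*y + 32; no integer root y with |y| ≤ 4.
  x = -2: f_y(-2, y) = -6*y**2 - 10*y + 18; no integer root y with |y| ≤ 4.
  x = -1: f_y(-1, y) = -6*y**2 - 6*y + 8; no integer root y with |y| ≤ 4.
  x = 0: f_y(0, y) = -6*y**2 - 2*y + 2; no integer root y with |y| ≤ 4.
  x = 1: f_y(1, y) = -6*y**2 + 2*y; vanishes at y ∈ {0}. (1, 0): f_x = 0, f = 0 — SINGULAR.
  x = 2: f_y(2, y) = -6*y**2 + 6*y + 2; no integer root y with |y| ≤ 4.
  x = 3: f_y(3, y) = -6*y**2 + 10*y + 8; no integer root y with |y| ≤ 4.
  x = 4: f_y(4, y) = -6*y**2 + 14*y + 18; no integer root y with |y| ≤ 4.
Only singular point on the grid: (1, 0).
Classify: substitute x = 1 + u, y = 0 + v and expand: f = -2*u**3 + 2*u**2*v - u**2 + 2*u*v**2 - 2*v**3 + v**2.
No constant or linear terms (consistent with a singular point). Quadratic part: -u**2 + v**2. Cubic part: -2*u**3 + 2*u**2*v + 2*u*v**2 - 2*v**3.
The quadratic part v**2 - u**2 = (v − u)(v + u) splits into two distinct linear factors, so there are two distinct tangent lines y − 0 = ±(x − 1) — this is a node (ordinary double point).
Classification: node.


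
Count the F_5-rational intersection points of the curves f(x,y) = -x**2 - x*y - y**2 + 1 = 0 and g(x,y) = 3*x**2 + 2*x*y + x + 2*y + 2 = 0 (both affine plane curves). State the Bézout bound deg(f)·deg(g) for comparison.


Common zeros: {(0, 4)}; count = 1; Bézout bound = 4.

deg(f) = 2, deg(g) = 2, so Bézout bound = 4.
Scan x ∈ F_5. For each x, list the y ∈ F_5 with f(x, y) ≡ 0 and those with g(x, y) ≡ 0 (mod 5); the common zeros in that column are the intersection.
  x = 0: f ≡ 0 at y ∈ {1, 4}; g ≡ 0 at y ∈ {4}; common: {4}.
  x = 1: f ≡ 0 at y ∈ {0, 4}; g ≡ 0 at y ∈ {1}; common: ∅.
  x = 2: f ≡ 0 at y ∈ ∅; g ≡ 0 at y ∈ {4}; common: ∅.
  x = 3: f ≡ 0 at y ∈ ∅; g ≡ 0 at y ∈ {1}; common: ∅.
  x = 4: f ≡ 0 at y ∈ {0, 1}; g ≡ 0 at y ∈ ∅; common: ∅.
Collecting: common zeros = {(0, 4)}, so the count is 1.
Comparison with the Bézout bound: 1 ≤ 4 = deg(f)·deg(g), as expected for curves with no common component (the affine F_5-count falls short of the bound because intersections may lie at infinity, over extension fields, or carry multiplicity).


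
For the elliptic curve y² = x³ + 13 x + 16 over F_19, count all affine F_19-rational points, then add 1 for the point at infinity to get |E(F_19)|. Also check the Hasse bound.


Affine points = {(0, 4), (0, 15), (1, 7), (1, 12), (3, 5), (3, 14), (5, 4), (5, 15), (6, 5), (6, 14), (8, 9), (8, 10), (9, 8), (9, 11), (10, 5), (10, 14), (12, 0), (13, 8), (13, 11), (14, 4), (14, 15), (16, 8), (16, 11), (17, 1), (17, 18)}; affine count = 25; |E(F_19)| = 26.

Discriminant check: Δ ∝ 4a³ + 27b² = 4·13³ + 27·16² = 4·2197 + 27·256 ≡ 6 (mod 19). Nonzero ⇒ E is nonsingular.
For each x ∈ F_19, compute rhs = x³ + 13·x + 16 mod 19, then count y ∈ F_19 with y² ≡ rhs.
  x = 0: rhs = 16, matching y values: 4, 15 (2 points).
  x = 1: rhs = 11, matching y values: 7, 12 (2 points).
  x = 2: rhs = 12, matching y values: none (0 points).
  x = 3: rhs = 6, matching y values: 5, 14 (2 points).
  x = 4: rhs = 18, matching y values: none (0 points).
  x = 5: rhs = 16, matching y values: 4, 15 (2 points).
  x = 6: rhs = 6, matching y values: 5, 14 (2 points).
  x = 7: rhs = 13, matching y values: none (0 points).
  x = 8: rhs = 5, matching y values: 9, 10 (2 points).
  x = 9: rhs = 7, matching y values: 8, 11 (2 points).
  x = 10: rhs = 6, matching y values: 5, 14 (2 points).
  x = 11: rhs = 8, matching y values: none (0 points).
  x = 12: rhs = 0, matching y values: 0 (1 points).
  x = 13: rhs = 7, matching y values: 8, 11 (2 points).
  x = 14: rhs = 16, matching y values: 4, 15 (2 points).
  x = 15: rhs = 14, matching y values: none (0 points).
  x = 16: rhs = 7, matching y values: 8, 11 (2 points).
  x = 17: rhs = 1, matching y values: 1, 18 (2 points).
  x = 18: rhs = 2, matching y values: none (0 points).
Total affine count: 25.
Full point count |E(F_19)| = 25 + 1 = 26.
Hasse bound: |26 − (19+1)| = |6| = 6 ≤ 2√19 ≈ 8.7178 ✓.


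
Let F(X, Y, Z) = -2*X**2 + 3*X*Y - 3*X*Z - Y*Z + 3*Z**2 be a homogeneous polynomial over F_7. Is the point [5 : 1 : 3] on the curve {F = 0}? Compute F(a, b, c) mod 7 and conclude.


F(5,1,3) ≡ 0 (mod 7); P is on the curve.

Evaluate F(5, 1, 3) term-by-term (mod 7).
  -2*X**2 ↦ -2·25·1·1 = -50
  3*X*Y ↦ 3·5·1·1 = 15
  -3*X*Z ↦ -3·5·1·3 = -45
  -Y*Z ↦ -1·1·1·3 = -3
  3*Z**2 ↦ 3·1·1·9 = 27
Sum: F(5, 1, 3) = (-50) + (15) + (-45) + (-3) + (27) = -56.
Reducing mod 7: -56 ≡ 0 (mod 7).
Since F(a, b, c) ≡ 0 (mod 7), P lies on the curve.


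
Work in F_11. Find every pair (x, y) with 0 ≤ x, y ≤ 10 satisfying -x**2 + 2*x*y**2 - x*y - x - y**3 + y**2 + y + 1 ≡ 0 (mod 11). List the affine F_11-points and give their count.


Affine F_11-points: {(0, 7), (0, 9), (2, 7), (3, 0), (4, 5), (6, 10), (7, 0), (7, 5), (7, 10), (9, 9)}; count = 10.

For each of the 121 pairs (x, y) ∈ F_11², evaluate f(x, y) mod 11. Record the zeros.
  x = 0: [0↦1, 1↦2, 2↦10, 3↦8, 4↦1, 5↦5, 6↦3, 7↦0, 8↦1, 9↦0, 10↦2]  zeros at y ∈ {7, 9}
  x = 1: [0↦10, 1↦1, 2↦3, 3↦10, 4↦5, 5↦4, 6↦1, 7↦1, 8↦9, 9↦8, 10↦3]  zeros at y ∈ ∅
  x = 2: [0↦6, 1↦9, 2↦5, 3↦10, 4↦7, 5↦1, 6↦8, 7↦0, 8↦4, 9↦3, 10↦2]  zeros at y ∈ {7}
  x = 3: [0↦0, 1↦4, 2↦5, 3↦8, 4↦7, 5↦7, 6↦2, 7↦8, 8↦8, 9↦7, 10↦10]  zeros at y ∈ {0}
  x = 4: [0↦3, 1↦8, 2↦3, 3↦4, 4↦5, 5↦0, 6↦5, 7↦3, 8↦10, 9↦9, 10↦5]  zeros at y ∈ {5}
  x = 5: [0↦4, 1↦10, 2↦10, 3↦9, 4↦1, 5↦2, 6↦6, 7↦7, 8↦10, 9↦9, 10↦9]  zeros at y ∈ ∅
  x = 6: [0↦3, 1↦10, 2↦4, 3↦1, 4↦6, 5↦2, 6↦5, 7↦9, 8↦8, 9↦7, 10↦0]  zeros at y ∈ {10}
  x = 7: [0↦0, 1↦8, 2↦7, 3↦2, 4↦9, 5↦0, 6↦2, 7↦9, 8↦4, 9↦3, 10↦0]  zeros at y ∈ {0, 5, 10}
  x = 8: [0↦6, 1↦4, 2↦8, 3↦1, 4↦10, 5↦7, 6↦8, 7↦7, 8↦9, 9↦8, 10↦9]  zeros at y ∈ ∅
  x = 9: [0↦10, 1↦9, 2↦7, 3↦9, 4↦9, 5↦1, 6↦1, 7↦3, 8↦1, 9↦0, 10↦5]  zeros at y ∈ {9}
  x = 10: [0↦1, 1↦1, 2↦4, 3↦4, 4↦6, 5↦4, 6↦3, 7↦8, 8↦2, 9↦1, 10↦10]  zeros at y ∈ ∅
Collecting zeros: affine points = {(0, 7), (0, 9), (2, 7), (3, 0), (4, 5), (6, 10), (7, 0), (7, 5), (7, 10), (9, 9)}.
Total count |C(F_11)_aff| = 10.


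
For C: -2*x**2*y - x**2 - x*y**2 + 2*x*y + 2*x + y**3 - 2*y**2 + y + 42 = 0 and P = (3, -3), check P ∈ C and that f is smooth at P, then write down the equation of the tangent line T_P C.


Tangent line at P: 17*x + 46*y + 87 = 0.

Step 1: f(3, -3) = 0, so P lies on C.
Step 2: partial derivatives
  f_x(x, y) = -4*x*y - 2*x - y**2 + 2*y + 2, f_y(x, y) = -2*x**2 - 2*x*y + 2*x + 3*y**2 - 4*y + 1.
  f_x(P) = 17, f_y(P) = 46 (gradient nonzero, so P is smooth).
Step 3: tangent line at P: 17·(x − 3) + 46·(y − -3) = 0.
Expanding: 17*x + 46*y + 87 = 0.


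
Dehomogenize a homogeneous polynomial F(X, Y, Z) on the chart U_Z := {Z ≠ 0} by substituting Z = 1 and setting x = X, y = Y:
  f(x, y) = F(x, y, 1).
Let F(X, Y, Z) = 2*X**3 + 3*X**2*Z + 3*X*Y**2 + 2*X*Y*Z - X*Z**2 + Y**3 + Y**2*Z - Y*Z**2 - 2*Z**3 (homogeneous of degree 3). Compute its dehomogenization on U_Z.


f(x, y) = 2*x**3 + 3*x**2 + 3*x*y**2 + 2*x*y - x + y**3 + y**2 - y - 2

On U_Z we set Z = 1. Each monomial c·X^i·Y^j·Z^k in F becomes c·x^i·y^j·1^k = c·x^i·y^j.
Substituting Z = 1: F(X, Y, 1) = 2*x**3 + 3*x**2 + 3*x*y**2 + 2*x*y - x + y**3 + y**2 - y - 2.
Note: deg(f) ≤ deg(F) = 3; strict inequality happens when F is divisible by Z (lost terms).
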